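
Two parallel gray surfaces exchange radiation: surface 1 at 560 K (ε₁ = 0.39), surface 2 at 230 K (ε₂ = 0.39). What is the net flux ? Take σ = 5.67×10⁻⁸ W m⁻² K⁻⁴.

For two large parallel gray plates, q = σ(T₁⁴ − T₂⁴) / (1/ε₁ + 1/ε₂ − 1).
1/ε₁ + 1/ε₂ − 1 = 1/0.39 + 1/0.39 − 1 = 4.128.
T₁⁴ − T₂⁴ = 9.83×10^10 − 2.80×10^9 = 9.55×10^10 K⁴.
q = 5.67×10⁻⁸ × 9.55×10^10 / 4.128 = 1310 W/m².

q ≈ 1310 W/m²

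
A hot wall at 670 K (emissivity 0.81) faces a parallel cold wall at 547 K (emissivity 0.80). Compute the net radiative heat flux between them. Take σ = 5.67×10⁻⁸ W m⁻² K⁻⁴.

q ≈ 4280 W/m²

For two large parallel gray plates, q = σ(T₁⁴ − T₂⁴) / (1/ε₁ + 1/ε₂ − 1).
1/ε₁ + 1/ε₂ − 1 = 1/0.81 + 1/0.80 − 1 = 1.485.
T₁⁴ − T₂⁴ = 2.02×10^11 − 8.95×10^10 = 1.12×10^11 K⁴.
q = 5.67×10⁻⁸ × 1.12×10^11 / 1.485 = 4280 W/m².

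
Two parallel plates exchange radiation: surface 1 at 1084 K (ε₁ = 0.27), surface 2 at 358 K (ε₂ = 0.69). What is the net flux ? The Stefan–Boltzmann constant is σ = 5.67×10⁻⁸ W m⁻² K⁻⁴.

For two large parallel gray plates, q = σ(T₁⁴ − T₂⁴) / (1/ε₁ + 1/ε₂ − 1).
1/ε₁ + 1/ε₂ − 1 = 1/0.27 + 1/0.69 − 1 = 4.153.
T₁⁴ − T₂⁴ = 1.38×10^12 − 1.64×10^10 = 1.36×10^12 K⁴.
q = 5.67×10⁻⁸ × 1.36×10^12 / 4.153 = 18600 W/m².

q ≈ 18600 W/m²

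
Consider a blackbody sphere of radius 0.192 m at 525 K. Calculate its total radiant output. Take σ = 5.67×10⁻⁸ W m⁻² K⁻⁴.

A = 4πr² = 4π × (0.192)² = 0.463 m².
P = σAT⁴ = 5.67×10⁻⁸ × 0.463 × (525)⁴ = 5.67×10⁻⁸ × 0.463 × 7.60×10^10.
P = 2000 W.

P ≈ 2000 W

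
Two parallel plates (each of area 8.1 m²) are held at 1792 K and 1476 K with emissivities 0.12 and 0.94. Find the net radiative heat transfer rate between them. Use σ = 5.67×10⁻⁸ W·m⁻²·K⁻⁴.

Q ≈ 3.04×10^5 W

For two large parallel gray plates, q = σ(T₁⁴ − T₂⁴) / (1/ε₁ + 1/ε₂ − 1).
1/ε₁ + 1/ε₂ − 1 = 1/0.12 + 1/0.94 − 1 = 8.397.
T₁⁴ − T₂⁴ = 1.03×10^13 − 4.75×10^12 = 5.57×10^12 K⁴.
q = 5.67×10⁻⁸ × 5.57×10^12 / 8.397 = 37600 W/m².
Q = q·A = 37600 × 8.1 = 3.04×10^5 W.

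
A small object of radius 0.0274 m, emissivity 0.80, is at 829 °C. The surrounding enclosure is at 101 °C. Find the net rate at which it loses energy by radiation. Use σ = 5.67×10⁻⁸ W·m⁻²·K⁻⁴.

Q ≈ 623 W

A = 4πr² = 4π × (0.0274)² = 9.43×10^-3 m².
Convert: 829 °C = 1102 K; 101 °C = 374 K.
Q = εσA(T⁴ − T_s⁴). T⁴ − T_s⁴ = (1102)⁴ − (374)⁴ = 1.47×10^12 − 1.96×10^10 = 1.46×10^12 K⁴.
Q = 0.80 × 5.67×10⁻⁸ × 9.43×10^-3 × 1.46×10^12 = 623 W.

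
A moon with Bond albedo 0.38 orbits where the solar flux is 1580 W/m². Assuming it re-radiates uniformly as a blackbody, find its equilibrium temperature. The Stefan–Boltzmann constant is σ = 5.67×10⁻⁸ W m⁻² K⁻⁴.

T ≈ 256 K

Power absorbed = (1−a)S·πR²; power emitted = 4πR²σT⁴. Equating and cancelling πR²:
T = ((1−a)S / 4σ)^(1/4) = (980 / (4 × 5.67×10⁻⁸))^(1/4) = (4.32×10^9)^(1/4).
T = 256 K.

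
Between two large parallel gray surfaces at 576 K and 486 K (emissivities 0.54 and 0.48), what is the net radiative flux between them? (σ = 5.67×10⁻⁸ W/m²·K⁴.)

For two large parallel gray plates, q = σ(T₁⁴ − T₂⁴) / (1/ε₁ + 1/ε₂ − 1).
1/ε₁ + 1/ε₂ − 1 = 1/0.54 + 1/0.48 − 1 = 2.935.
T₁⁴ − T₂⁴ = 1.10×10^11 − 5.58×10^10 = 5.43×10^10 K⁴.
q = 5.67×10⁻⁸ × 5.43×10^10 / 2.935 = 1050 W/m².

q ≈ 1050 W/m²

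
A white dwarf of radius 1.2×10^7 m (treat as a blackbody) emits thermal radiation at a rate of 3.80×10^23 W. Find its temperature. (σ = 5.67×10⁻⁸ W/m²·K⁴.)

T ≈ 7800 K

A = 4πr² = 4π × (1.2×10^7)² = 1.81×10^15 m².
From P = σAT⁴, T = (P / σA)^(1/4) = (3.80×10^23 / (5.67×10⁻⁸ × 1.81×10^15))^(1/4).
T = (3.70×10^15)^(1/4) = 7800 K.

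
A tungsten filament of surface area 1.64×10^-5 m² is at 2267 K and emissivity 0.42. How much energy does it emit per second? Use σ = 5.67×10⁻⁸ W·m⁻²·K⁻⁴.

P = εσAT⁴ = 0.42 × 5.67×10⁻⁸ × 1.64×10^-5 × (2267)⁴ = 0.42 × 5.67×10⁻⁸ × 1.64×10^-5 × 2.64×10^13.
P = 10.3 W.

P ≈ 10.3 W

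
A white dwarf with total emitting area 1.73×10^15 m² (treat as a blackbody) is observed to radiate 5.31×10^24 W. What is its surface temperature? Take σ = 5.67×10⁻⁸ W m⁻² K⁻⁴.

T ≈ 15300 K

From P = σAT⁴, T = (P / σA)^(1/4) = (5.31×10^24 / (5.67×10⁻⁸ × 1.73×10^15))^(1/4).
T = (5.41×10^16)^(1/4) = 15300 K.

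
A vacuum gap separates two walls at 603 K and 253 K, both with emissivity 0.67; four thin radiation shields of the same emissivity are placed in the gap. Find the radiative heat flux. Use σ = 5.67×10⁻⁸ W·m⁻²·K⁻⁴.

Each of the 5 gaps contributes resistance (2/ε − 1) = 2/0.67 − 1 = 1.985; total = 9.925.
q = σ(T₁⁴ − T₂⁴) / 9.925 = 5.67×10⁻⁸ × 1.28×10^11 / 9.925 = 732 W/m².

q ≈ 732 W/m²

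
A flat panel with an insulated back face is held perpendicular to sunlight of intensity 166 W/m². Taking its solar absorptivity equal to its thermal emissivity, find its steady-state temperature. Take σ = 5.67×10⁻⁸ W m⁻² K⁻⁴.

Absorbed flux αS = emitted flux εσT⁴ (one radiating face); with α = ε, T = (S/σ)^(1/4).
T = (166 / 5.67×10⁻⁸)^(1/4) = (2.93×10^9)^(1/4).
T = 233 K.

T ≈ 233 K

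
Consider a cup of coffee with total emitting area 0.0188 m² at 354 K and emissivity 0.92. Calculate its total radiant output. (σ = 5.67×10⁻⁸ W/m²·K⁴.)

P ≈ 15.4 W

Stefan–Boltzmann: P = εσAT⁴ = 0.92 × 5.67×10⁻⁸ × 0.0188 × (354)⁴ = 0.92 × 5.67×10⁻⁸ × 0.0188 × 1.57×10^10.
P = 15.4 W.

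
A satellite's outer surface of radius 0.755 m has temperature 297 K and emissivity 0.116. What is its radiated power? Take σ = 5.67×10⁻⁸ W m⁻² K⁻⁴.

A = 4πr² = 4π × (0.755)² = 7.16 m².
P = εσAT⁴ = 0.116 × 5.67×10⁻⁸ × 7.16 × (297)⁴ = 0.116 × 5.67×10⁻⁸ × 7.16 × 7.78×10^9.
P = 367 W.

P ≈ 367 W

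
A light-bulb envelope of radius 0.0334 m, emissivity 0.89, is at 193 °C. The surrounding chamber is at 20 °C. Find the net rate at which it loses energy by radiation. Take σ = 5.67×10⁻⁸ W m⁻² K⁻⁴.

Q ≈ 28.1 W

A = 4πr² = 4π × (0.0334)² = 0.0140 m².
Convert: 193 °C = 466 K; 20 °C = 293 K.
Q = εσA(T⁴ − T_s⁴). T⁴ − T_s⁴ = (466)⁴ − (293)⁴ = 4.72×10^10 − 7.37×10^9 = 3.98×10^10 K⁴.
Q = 0.89 × 5.67×10⁻⁸ × 0.0140 × 3.98×10^10 = 28.1 W.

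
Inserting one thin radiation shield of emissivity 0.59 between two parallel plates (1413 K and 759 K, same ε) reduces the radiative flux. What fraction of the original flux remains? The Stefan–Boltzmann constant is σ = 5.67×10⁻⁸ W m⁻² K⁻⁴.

ratio ≈ 0.500

With N identical shields there are N+1 = 2 gaps in series, each with the same radiative resistance, so the flux falls to 1/(N+1) of its unshielded value.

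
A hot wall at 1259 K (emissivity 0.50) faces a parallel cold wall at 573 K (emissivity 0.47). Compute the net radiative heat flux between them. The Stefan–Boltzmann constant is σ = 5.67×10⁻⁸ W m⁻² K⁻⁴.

q ≈ 43600 W/m²

For two large parallel gray plates, q = σ(T₁⁴ − T₂⁴) / (1/ε₁ + 1/ε₂ − 1).
1/ε₁ + 1/ε₂ − 1 = 1/0.50 + 1/0.47 − 1 = 3.128.
T₁⁴ − T₂⁴ = 2.51×10^12 − 1.08×10^11 = 2.40×10^12 K⁴.
q = 5.67×10⁻⁸ × 2.40×10^12 / 3.128 = 43600 W/m².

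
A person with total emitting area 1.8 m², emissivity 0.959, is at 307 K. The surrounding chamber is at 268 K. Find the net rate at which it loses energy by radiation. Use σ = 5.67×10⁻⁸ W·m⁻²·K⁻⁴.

Q ≈ 365 W

Q = εσA(T⁴ − T_s⁴). T⁴ − T_s⁴ = (307)⁴ − (268)⁴ = 8.88×10^9 − 5.16×10^9 = 3.72×10^9 K⁴.
Q = 0.959 × 5.67×10⁻⁸ × 1.80 × 3.72×10^9 = 365 W.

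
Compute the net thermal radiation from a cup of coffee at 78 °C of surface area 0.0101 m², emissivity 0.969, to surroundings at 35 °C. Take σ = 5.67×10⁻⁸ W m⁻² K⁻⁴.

Q ≈ 3.43 W

Convert: 78 °C = 351 K; 35 °C = 308 K.
Q = εσA(T⁴ − T_s⁴). T⁴ − T_s⁴ = (351)⁴ − (308)⁴ = 1.52×10^10 − 9.00×10^9 = 6.18×10^9 K⁴.
Q = 0.969 × 5.67×10⁻⁸ × 0.0101 × 6.18×10^9 = 3.43 W.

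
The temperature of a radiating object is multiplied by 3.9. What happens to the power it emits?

factor ≈ 231

P ∝ T⁴, so the power scales as (3.9)⁴ = 231.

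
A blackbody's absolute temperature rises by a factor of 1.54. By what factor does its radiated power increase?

P ∝ T⁴, so the power scales as (1.54)⁴ = 5.62.

factor ≈ 5.62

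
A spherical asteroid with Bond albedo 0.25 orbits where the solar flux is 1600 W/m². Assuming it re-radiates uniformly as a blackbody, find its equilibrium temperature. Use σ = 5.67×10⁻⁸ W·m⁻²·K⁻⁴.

T ≈ 270 K

Power absorbed = (1−a)S·πR²; power emitted = 4πR²σT⁴. Equating and cancelling πR²:
T = ((1−a)S / 4σ)^(1/4) = (1200 / (4 × 5.67×10⁻⁸))^(1/4) = (5.29×10^9)^(1/4).
T = 270 K.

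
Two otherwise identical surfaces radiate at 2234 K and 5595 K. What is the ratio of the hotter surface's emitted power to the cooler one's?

P ∝ T⁴, so the ratio is (5595/2234)⁴ = (2.504)⁴ = 39.3.

ratio ≈ 39.3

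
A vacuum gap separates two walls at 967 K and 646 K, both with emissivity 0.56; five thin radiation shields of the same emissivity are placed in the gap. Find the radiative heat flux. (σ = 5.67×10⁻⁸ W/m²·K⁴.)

Each of the 6 gaps contributes resistance (2/ε − 1) = 2/0.56 − 1 = 2.571; total = 15.43.
q = σ(T₁⁴ − T₂⁴) / 15.43 = 5.67×10⁻⁸ × 7.00×10^11 / 15.43 = 2570 W/m².

q ≈ 2570 W/m²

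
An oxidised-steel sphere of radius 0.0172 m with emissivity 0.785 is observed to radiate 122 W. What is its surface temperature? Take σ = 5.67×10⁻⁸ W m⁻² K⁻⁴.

T ≈ 927 K

A = 4πr² = 4π × (0.0172)² = 3.72×10^-3 m².
From P = εσAT⁴, T = (P / εσA)^(1/4) = (122 / (0.785 × 5.67×10⁻⁸ × 3.72×10^-3))^(1/4).
T = (7.37×10^11)^(1/4) = 927 K.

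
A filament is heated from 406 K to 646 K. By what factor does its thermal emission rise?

P ∝ T⁴, so the ratio is (646/406)⁴ = (1.591)⁴ = 6.41.

ratio ≈ 6.41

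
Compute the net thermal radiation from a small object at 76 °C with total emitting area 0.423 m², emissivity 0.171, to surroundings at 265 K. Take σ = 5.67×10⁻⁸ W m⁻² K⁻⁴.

Q ≈ 40.6 W

Convert: 76 °C = 349 K.
Q = εσA(T⁴ − T_s⁴). T⁴ − T_s⁴ = (349)⁴ − (265)⁴ = 1.48×10^10 − 4.93×10^9 = 9.90×10^9 K⁴.
Q = 0.171 × 5.67×10⁻⁸ × 0.423 × 9.90×10^9 = 40.6 W.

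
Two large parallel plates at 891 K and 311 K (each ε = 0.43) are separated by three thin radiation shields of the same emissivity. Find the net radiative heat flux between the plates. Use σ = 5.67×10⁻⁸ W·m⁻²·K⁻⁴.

Each of the 4 gaps contributes resistance (2/ε − 1) = 2/0.43 − 1 = 3.651; total = 14.60.
q = σ(T₁⁴ − T₂⁴) / 14.60 = 5.67×10⁻⁸ × 6.21×10^11 / 14.60 = 2410 W/m².

q ≈ 2410 W/m²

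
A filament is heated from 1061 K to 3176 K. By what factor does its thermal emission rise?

P ∝ T⁴, so the ratio is (3176/1061)⁴ = (2.993)⁴ = 80.3.

ratio ≈ 80.3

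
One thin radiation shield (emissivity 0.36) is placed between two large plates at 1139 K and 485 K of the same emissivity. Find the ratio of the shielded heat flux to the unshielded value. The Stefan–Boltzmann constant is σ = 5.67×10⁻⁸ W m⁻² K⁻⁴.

With N identical shields there are N+1 = 2 gaps in series, each with the same radiative resistance, so the flux falls to 1/(N+1) of its unshielded value.

ratio ≈ 0.500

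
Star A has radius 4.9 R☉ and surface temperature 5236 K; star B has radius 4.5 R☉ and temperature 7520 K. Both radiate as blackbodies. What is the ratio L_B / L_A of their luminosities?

L_B/L_A ≈ 3.59

L = 4πR²σT⁴ ∝ R²T⁴, so L_B/L_A = (4.5/4.9)² × (7520/5236)⁴ = 0.843 × 4.25 = 3.59.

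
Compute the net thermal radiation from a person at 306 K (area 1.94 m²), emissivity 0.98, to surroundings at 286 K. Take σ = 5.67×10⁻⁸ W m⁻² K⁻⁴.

Q ≈ 224 W

Q = εσA(T⁴ − T_s⁴). T⁴ − T_s⁴ = (306)⁴ − (286)⁴ = 8.77×10^9 − 6.69×10^9 = 2.08×10^9 K⁴.
Q = 0.98 × 5.67×10⁻⁸ × 1.94 × 2.08×10^9 = 224 W.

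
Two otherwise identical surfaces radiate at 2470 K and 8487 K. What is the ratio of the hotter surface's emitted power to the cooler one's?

P ∝ T⁴, so the ratio is (8487/2470)⁴ = (3.436)⁴ = 139.

ratio ≈ 139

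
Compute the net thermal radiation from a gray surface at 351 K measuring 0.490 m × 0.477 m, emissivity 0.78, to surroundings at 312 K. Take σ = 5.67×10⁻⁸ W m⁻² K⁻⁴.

Q ≈ 58.9 W

A = 0.490 × 0.477 = 0.234 m².
Q = εσA(T⁴ − T_s⁴). T⁴ − T_s⁴ = (351)⁴ − (312)⁴ = 1.52×10^10 − 9.48×10^9 = 5.70×10^9 K⁴.
Q = 0.78 × 5.67×10⁻⁸ × 0.234 × 5.70×10^9 = 58.9 W.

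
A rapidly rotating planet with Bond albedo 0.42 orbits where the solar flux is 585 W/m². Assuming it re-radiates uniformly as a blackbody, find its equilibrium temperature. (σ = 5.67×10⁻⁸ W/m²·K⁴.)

Power absorbed = (1−a)S·πR²; power emitted = 4πR²σT⁴. Equating and cancelling πR²:
T = ((1−a)S / 4σ)^(1/4) = (339 / (4 × 5.67×10⁻⁸))^(1/4) = (1.50×10^9)^(1/4).
T = 197 K.

T ≈ 197 K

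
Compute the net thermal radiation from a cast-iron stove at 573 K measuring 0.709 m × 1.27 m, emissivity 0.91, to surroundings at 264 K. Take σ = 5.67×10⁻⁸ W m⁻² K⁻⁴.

Q ≈ 4780 W

A = 0.709 × 1.27 = 0.900 m².
Q = εσA(T⁴ − T_s⁴). T⁴ − T_s⁴ = (573)⁴ − (264)⁴ = 1.08×10^11 − 4.86×10^9 = 1.03×10^11 K⁴.
Q = 0.91 × 5.67×10⁻⁸ × 0.900 × 1.03×10^11 = 4780 W.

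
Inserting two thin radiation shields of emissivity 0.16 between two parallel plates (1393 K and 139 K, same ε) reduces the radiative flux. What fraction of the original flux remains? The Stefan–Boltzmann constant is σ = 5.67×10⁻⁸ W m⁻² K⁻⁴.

With N identical shields there are N+1 = 3 gaps in series, each with the same radiative resistance, so the flux falls to 1/(N+1) of its unshielded value.

ratio ≈ 0.333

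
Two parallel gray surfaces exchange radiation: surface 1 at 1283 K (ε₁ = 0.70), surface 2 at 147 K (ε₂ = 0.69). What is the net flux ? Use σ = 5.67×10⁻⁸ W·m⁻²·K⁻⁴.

For two large parallel gray plates, q = σ(T₁⁴ − T₂⁴) / (1/ε₁ + 1/ε₂ − 1).
1/ε₁ + 1/ε₂ − 1 = 1/0.70 + 1/0.69 − 1 = 1.878.
T₁⁴ − T₂⁴ = 2.71×10^12 − 4.67×10^8 = 2.71×10^12 K⁴.
q = 5.67×10⁻⁸ × 2.71×10^12 / 1.878 = 81800 W/m².

q ≈ 81800 W/m²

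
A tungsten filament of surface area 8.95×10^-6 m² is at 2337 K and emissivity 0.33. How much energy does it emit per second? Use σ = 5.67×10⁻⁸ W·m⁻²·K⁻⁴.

P = εσAT⁴ = 0.33 × 5.67×10⁻⁸ × 8.95×10^-6 × (2337)⁴ = 0.33 × 5.67×10⁻⁸ × 8.95×10^-6 × 2.98×10^13.
P = 5.00 W.

P ≈ 5.00 W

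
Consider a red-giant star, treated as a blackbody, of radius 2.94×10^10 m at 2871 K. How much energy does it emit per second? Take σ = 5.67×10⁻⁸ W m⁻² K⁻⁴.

P ≈ 4.18×10^28 W

A = 4πr² = 4π × (2.94×10^10)² = 1.09×10^22 m².
P = σAT⁴ = 5.67×10⁻⁸ × 1.09×10^22 × (2871)⁴ = 5.67×10⁻⁸ × 1.09×10^22 × 6.79×10^13.
P = 4.18×10^28 W.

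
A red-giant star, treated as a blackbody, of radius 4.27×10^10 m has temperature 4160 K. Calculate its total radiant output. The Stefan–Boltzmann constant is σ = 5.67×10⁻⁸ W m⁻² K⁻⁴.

P ≈ 3.89×10^29 W

A = 4πr² = 4π × (4.27×10^10)² = 2.29×10^22 m².
P = σAT⁴ = 5.67×10⁻⁸ × 2.29×10^22 × (4160)⁴ = 5.67×10⁻⁸ × 2.29×10^22 × 2.99×10^14.
P = 3.89×10^29 W.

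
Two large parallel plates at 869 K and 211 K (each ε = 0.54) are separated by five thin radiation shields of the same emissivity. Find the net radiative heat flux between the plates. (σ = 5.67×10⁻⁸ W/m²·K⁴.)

Each of the 6 gaps contributes resistance (2/ε − 1) = 2/0.54 − 1 = 2.704; total = 16.22.
q = σ(T₁⁴ − T₂⁴) / 16.22 = 5.67×10⁻⁸ × 5.68×10^11 / 16.22 = 1990 W/m².

q ≈ 1990 W/m²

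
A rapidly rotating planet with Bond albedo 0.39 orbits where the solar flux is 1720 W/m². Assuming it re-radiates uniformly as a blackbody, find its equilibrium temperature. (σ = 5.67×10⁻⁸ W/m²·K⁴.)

Power absorbed = (1−a)S·πR²; power emitted = 4πR²σT⁴. Equating and cancelling πR²:
T = ((1−a)S / 4σ)^(1/4) = (1050 / (4 × 5.67×10⁻⁸))^(1/4) = (4.63×10^9)^(1/4).
T = 261 K.

T ≈ 261 K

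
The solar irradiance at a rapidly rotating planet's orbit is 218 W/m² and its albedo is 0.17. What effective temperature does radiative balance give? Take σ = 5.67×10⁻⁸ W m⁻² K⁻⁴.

Power absorbed = (1−a)S·πR²; power emitted = 4πR²σT⁴. Equating and cancelling πR²:
T = ((1−a)S / 4σ)^(1/4) = (181 / (4 × 5.67×10⁻⁸))^(1/4) = (7.98×10^8)^(1/4).
T = 168 K.

T ≈ 168 K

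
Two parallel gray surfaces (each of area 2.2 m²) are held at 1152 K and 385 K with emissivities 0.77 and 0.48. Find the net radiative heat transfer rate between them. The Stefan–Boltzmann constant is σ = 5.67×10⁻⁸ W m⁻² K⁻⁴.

Q ≈ 91100 W

For two large parallel gray plates, q = σ(T₁⁴ − T₂⁴) / (1/ε₁ + 1/ε₂ − 1).
1/ε₁ + 1/ε₂ − 1 = 1/0.77 + 1/0.48 − 1 = 2.382.
T₁⁴ − T₂⁴ = 1.76×10^12 − 2.20×10^10 = 1.74×10^12 K⁴.
q = 5.67×10⁻⁸ × 1.74×10^12 / 2.382 = 41400 W/m².
Q = q·A = 41400 × 2.2 = 91100 W.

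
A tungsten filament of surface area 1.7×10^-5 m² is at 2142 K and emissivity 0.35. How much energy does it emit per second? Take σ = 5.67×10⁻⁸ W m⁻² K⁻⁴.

Stefan–Boltzmann: P = εσAT⁴ = 0.35 × 5.67×10⁻⁸ × 1.70×10^-5 × (2142)⁴ = 0.35 × 5.67×10⁻⁸ × 1.70×10^-5 × 2.11×10^13.
P = 7.10 W.

P ≈ 7.10 W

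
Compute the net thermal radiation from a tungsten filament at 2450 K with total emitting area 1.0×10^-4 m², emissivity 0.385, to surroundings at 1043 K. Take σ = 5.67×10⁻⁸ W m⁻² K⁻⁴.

Q ≈ 76.1 W

Q = εσA(T⁴ − T_s⁴). T⁴ − T_s⁴ = (2450)⁴ − (1043)⁴ = 3.60×10^13 − 1.18×10^12 = 3.48×10^13 K⁴.
Q = 0.385 × 5.67×10⁻⁸ × 1.00×10^-4 × 3.48×10^13 = 76.1 W.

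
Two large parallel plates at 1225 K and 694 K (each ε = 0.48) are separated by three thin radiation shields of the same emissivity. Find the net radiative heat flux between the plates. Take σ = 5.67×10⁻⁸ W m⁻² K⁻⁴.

Each of the 4 gaps contributes resistance (2/ε − 1) = 2/0.48 − 1 = 3.167; total = 12.67.
q = σ(T₁⁴ − T₂⁴) / 12.67 = 5.67×10⁻⁸ × 2.02×10^12 / 12.67 = 9040 W/m².

q ≈ 9040 W/m²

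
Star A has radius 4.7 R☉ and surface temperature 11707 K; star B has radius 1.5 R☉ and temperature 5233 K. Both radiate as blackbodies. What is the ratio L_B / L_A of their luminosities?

L = 4πR²σT⁴ ∝ R²T⁴, so L_B/L_A = (1.5/4.7)² × (5233/11707)⁴ = 0.102 × 0.0399 = 4.07×10^-3.

L_B/L_A ≈ 4.07×10^-3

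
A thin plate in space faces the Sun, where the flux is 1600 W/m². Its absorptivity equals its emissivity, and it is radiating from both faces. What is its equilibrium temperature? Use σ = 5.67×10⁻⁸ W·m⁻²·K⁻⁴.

T ≈ 345 K

Absorbed flux αS = emitted flux 2εσT⁴ per unit area; with α = ε this gives T = (S/2σ)^(1/4).
T = (1600 / (2 × 5.67×10⁻⁸))^(1/4) = (1.41×10^10)^(1/4).
T = 345 K.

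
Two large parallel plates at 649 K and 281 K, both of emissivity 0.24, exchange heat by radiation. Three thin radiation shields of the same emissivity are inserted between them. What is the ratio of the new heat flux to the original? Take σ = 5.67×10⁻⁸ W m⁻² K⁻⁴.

ratio ≈ 0.250

With N identical shields there are N+1 = 4 gaps in series, each with the same radiative resistance, so the flux falls to 1/(N+1) of its unshielded value.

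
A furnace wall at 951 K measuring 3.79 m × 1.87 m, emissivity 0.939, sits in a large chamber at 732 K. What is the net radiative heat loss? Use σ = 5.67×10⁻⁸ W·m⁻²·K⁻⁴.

A = 3.79 × 1.87 = 7.09 m².
Q = εσA(T⁴ − T_s⁴). T⁴ − T_s⁴ = (951)⁴ − (732)⁴ = 8.18×10^11 − 2.87×10^11 = 5.31×10^11 K⁴.
Q = 0.939 × 5.67×10⁻⁸ × 7.09 × 5.31×10^11 = 2.00×10^5 W.

Q ≈ 2.00×10^5 W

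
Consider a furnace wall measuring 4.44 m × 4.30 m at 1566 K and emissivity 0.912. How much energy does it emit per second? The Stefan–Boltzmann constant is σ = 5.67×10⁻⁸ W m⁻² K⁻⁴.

P ≈ 5.94×10^6 W

A = 4.44 × 4.30 = 19.1 m².
P = εσAT⁴ = 0.912 × 5.67×10⁻⁸ × 19.1 × (1566)⁴ = 0.912 × 5.67×10⁻⁸ × 19.1 × 6.01×10^12.
P = 5.94×10^6 W.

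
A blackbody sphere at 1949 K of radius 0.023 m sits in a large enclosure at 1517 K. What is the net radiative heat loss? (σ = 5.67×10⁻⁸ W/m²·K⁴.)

Q ≈ 3440 W

A = 4πr² = 4π × (0.023)² = 6.65×10^-3 m².
Q = σA(T⁴ − T_s⁴). T⁴ − T_s⁴ = (1949)⁴ − (1517)⁴ = 1.44×10^13 − 5.30×10^12 = 9.13×10^12 K⁴.
Q = 5.67×10⁻⁸ × 6.65×10^-3 × 9.13×10^12 = 3440 W.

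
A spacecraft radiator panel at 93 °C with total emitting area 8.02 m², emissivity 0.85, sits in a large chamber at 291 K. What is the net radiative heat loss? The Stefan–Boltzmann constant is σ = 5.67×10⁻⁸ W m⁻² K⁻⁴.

Convert: 93 °C = 366 K.
Q = εσA(T⁴ − T_s⁴). T⁴ − T_s⁴ = (366)⁴ − (291)⁴ = 1.79×10^10 − 7.17×10^9 = 1.08×10^10 K⁴.
Q = 0.85 × 5.67×10⁻⁸ × 8.02 × 1.08×10^10 = 4160 W.

Q ≈ 4160 W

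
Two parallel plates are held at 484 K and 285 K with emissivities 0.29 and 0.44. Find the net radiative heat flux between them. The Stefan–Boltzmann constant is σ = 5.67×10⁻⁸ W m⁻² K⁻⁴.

q ≈ 580 W/m²

For two large parallel gray plates, q = σ(T₁⁴ − T₂⁴) / (1/ε₁ + 1/ε₂ − 1).
1/ε₁ + 1/ε₂ − 1 = 1/0.29 + 1/0.44 − 1 = 4.721.
T₁⁴ − T₂⁴ = 5.49×10^10 − 6.60×10^9 = 4.83×10^10 K⁴.
q = 5.67×10⁻⁸ × 4.83×10^10 / 4.721 = 580 W/m².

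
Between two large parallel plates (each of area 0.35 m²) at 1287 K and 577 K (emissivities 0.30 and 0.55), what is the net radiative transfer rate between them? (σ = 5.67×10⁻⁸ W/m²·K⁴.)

Q ≈ 12600 W

For two large parallel gray plates, q = σ(T₁⁴ − T₂⁴) / (1/ε₁ + 1/ε₂ − 1).
1/ε₁ + 1/ε₂ − 1 = 1/0.30 + 1/0.55 − 1 = 4.152.
T₁⁴ − T₂⁴ = 2.74×10^12 − 1.11×10^11 = 2.63×10^12 K⁴.
q = 5.67×10⁻⁸ × 2.63×10^12 / 4.152 = 36000 W/m².
Q = q·A = 36000 × 0.35 = 12600 W.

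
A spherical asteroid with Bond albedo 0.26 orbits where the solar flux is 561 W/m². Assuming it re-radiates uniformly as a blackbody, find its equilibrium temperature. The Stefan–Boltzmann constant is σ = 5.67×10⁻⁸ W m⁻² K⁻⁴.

T ≈ 207 K

Power absorbed = (1−a)S·πR²; power emitted = 4πR²σT⁴. Equating and cancelling πR²:
T = ((1−a)S / 4σ)^(1/4) = (415 / (4 × 5.67×10⁻⁸))^(1/4) = (1.83×10^9)^(1/4).
T = 207 K.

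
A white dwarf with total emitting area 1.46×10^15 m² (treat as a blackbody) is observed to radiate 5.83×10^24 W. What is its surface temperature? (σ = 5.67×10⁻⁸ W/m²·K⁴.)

From P = σAT⁴, T = (P / σA)^(1/4) = (5.83×10^24 / (5.67×10⁻⁸ × 1.46×10^15))^(1/4).
T = (7.04×10^16)^(1/4) = 16300 K.

T ≈ 16300 K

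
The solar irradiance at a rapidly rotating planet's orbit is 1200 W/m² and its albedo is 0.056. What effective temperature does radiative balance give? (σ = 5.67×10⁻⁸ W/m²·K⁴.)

Power absorbed = (1−a)S·πR²; power emitted = 4πR²σT⁴. Equating and cancelling πR²:
T = ((1−a)S / 4σ)^(1/4) = (1130 / (4 × 5.67×10⁻⁸))^(1/4) = (4.99×10^9)^(1/4).
T = 266 K.

T ≈ 266 K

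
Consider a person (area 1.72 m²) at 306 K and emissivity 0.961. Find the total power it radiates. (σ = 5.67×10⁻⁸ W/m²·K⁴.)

P ≈ 822 W

P = εσAT⁴ = 0.961 × 5.67×10⁻⁸ × 1.72 × (306)⁴ = 0.961 × 5.67×10⁻⁸ × 1.72 × 8.77×10^9.
P = 822 W.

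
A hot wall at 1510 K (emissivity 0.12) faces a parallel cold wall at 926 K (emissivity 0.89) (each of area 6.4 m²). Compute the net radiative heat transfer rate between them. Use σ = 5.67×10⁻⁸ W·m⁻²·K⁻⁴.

For two large parallel gray plates, q = σ(T₁⁴ − T₂⁴) / (1/ε₁ + 1/ε₂ − 1).
1/ε₁ + 1/ε₂ − 1 = 1/0.12 + 1/0.89 − 1 = 8.457.
T₁⁴ − T₂⁴ = 5.20×10^12 − 7.35×10^11 = 4.46×10^12 K⁴.
q = 5.67×10⁻⁸ × 4.46×10^12 / 8.457 = 29900 W/m².
Q = q·A = 29900 × 6.4 = 1.92×10^5 W.

Q ≈ 1.92×10^5 W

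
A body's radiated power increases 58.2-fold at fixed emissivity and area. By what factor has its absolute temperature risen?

P ∝ T⁴ ⇒ T ∝ P^(1/4), so T scales by (58.2)^(1/4) = 2.76.

factor ≈ 2.76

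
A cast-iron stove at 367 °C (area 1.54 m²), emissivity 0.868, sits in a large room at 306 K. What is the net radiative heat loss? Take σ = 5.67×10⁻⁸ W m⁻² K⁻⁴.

Convert: 367 °C = 640 K.
Q = εσA(T⁴ − T_s⁴). T⁴ − T_s⁴ = (640)⁴ − (306)⁴ = 1.68×10^11 − 8.77×10^9 = 1.59×10^11 K⁴.
Q = 0.868 × 5.67×10⁻⁸ × 1.54 × 1.59×10^11 = 12100 W.

Q ≈ 12100 W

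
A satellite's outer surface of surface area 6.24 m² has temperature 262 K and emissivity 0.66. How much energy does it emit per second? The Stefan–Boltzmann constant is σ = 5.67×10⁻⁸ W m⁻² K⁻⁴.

P ≈ 1100 W

P = εσAT⁴ = 0.66 × 5.67×10⁻⁸ × 6.24 × (262)⁴ = 0.66 × 5.67×10⁻⁸ × 6.24 × 4.71×10^9.
P = 1100 W.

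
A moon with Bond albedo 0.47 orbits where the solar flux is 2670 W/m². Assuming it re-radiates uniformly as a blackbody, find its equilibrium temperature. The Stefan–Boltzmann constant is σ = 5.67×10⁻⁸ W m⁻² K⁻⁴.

Power absorbed = (1−a)S·πR²; power emitted = 4πR²σT⁴. Equating and cancelling πR²:
T = ((1−a)S / 4σ)^(1/4) = (1420 / (4 × 5.67×10⁻⁸))^(1/4) = (6.24×10^9)^(1/4).
T = 281 K.

T ≈ 281 K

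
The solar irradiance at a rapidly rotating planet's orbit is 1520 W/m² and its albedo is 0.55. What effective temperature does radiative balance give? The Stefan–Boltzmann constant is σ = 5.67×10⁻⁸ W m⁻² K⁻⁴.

T ≈ 234 K

Power absorbed = (1−a)S·πR²; power emitted = 4πR²σT⁴. Equating and cancelling πR²:
T = ((1−a)S / 4σ)^(1/4) = (684 / (4 × 5.67×10⁻⁸))^(1/4) = (3.02×10^9)^(1/4).
T = 234 K.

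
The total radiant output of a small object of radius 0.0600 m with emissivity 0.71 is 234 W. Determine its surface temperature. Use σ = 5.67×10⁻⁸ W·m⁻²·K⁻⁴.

T ≈ 599 K

A = 4πr² = 4π × (0.0600)² = 0.0452 m².
From P = εσAT⁴, T = (P / εσA)^(1/4) = (234 / (0.71 × 5.67×10⁻⁸ × 0.0452))^(1/4).
T = (1.28×10^11)^(1/4) = 599 K.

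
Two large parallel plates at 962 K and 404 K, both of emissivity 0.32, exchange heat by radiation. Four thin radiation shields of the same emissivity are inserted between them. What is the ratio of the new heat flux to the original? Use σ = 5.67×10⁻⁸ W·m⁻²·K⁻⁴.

With N identical shields there are N+1 = 5 gaps in series, each with the same radiative resistance, so the flux falls to 1/(N+1) of its unshielded value.

ratio ≈ 0.200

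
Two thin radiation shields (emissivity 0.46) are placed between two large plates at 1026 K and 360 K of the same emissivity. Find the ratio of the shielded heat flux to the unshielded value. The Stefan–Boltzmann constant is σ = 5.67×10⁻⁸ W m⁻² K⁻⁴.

With N identical shields there are N+1 = 3 gaps in series, each with the same radiative resistance, so the flux falls to 1/(N+1) of its unshielded value.

ratio ≈ 0.333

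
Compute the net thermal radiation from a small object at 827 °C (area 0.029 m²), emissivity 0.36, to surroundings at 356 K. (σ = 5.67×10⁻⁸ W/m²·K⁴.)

Convert: 827 °C = 1100 K.
Q = εσA(T⁴ − T_s⁴). T⁴ − T_s⁴ = (1100)⁴ − (356)⁴ = 1.46×10^12 − 1.61×10^10 = 1.45×10^12 K⁴.
Q = 0.36 × 5.67×10⁻⁸ × 0.0290 × 1.45×10^12 = 857 W.

Q ≈ 857 W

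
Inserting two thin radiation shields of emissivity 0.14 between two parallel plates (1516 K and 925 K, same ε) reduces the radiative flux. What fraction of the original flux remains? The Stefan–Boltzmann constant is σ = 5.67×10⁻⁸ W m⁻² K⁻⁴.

ratio ≈ 0.333

With N identical shields there are N+1 = 3 gaps in series, each with the same radiative resistance, so the flux falls to 1/(N+1) of its unshielded value.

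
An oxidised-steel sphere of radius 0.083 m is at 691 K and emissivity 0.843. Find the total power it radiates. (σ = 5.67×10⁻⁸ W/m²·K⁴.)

P ≈ 943 W

A = 4πr² = 4π × (0.083)² = 0.0866 m².
P = εσAT⁴ = 0.843 × 5.67×10⁻⁸ × 0.0866 × (691)⁴ = 0.843 × 5.67×10⁻⁸ × 0.0866 × 2.28×10^11.
P = 943 W.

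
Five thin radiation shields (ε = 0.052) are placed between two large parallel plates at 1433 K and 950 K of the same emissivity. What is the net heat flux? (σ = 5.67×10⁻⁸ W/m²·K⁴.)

Each of the 6 gaps contributes resistance (2/ε − 1) = 2/0.052 − 1 = 37.46; total = 224.8.
q = σ(T₁⁴ − T₂⁴) / 224.8 = 5.67×10⁻⁸ × 3.40×10^12 / 224.8 = 858 W/m².

q ≈ 858 W/m²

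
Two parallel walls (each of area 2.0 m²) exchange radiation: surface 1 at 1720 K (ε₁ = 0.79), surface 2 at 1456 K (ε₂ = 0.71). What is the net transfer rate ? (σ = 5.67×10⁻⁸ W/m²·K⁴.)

Q ≈ 2.88×10^5 W

For two large parallel gray plates, q = σ(T₁⁴ − T₂⁴) / (1/ε₁ + 1/ε₂ − 1).
1/ε₁ + 1/ε₂ − 1 = 1/0.79 + 1/0.71 − 1 = 1.674.
T₁⁴ − T₂⁴ = 8.75×10^12 − 4.49×10^12 = 4.26×10^12 K⁴.
q = 5.67×10⁻⁸ × 4.26×10^12 / 1.674 = 1.44×10^5 W/m².
Q = q·A = 1.44×10^5 × 2.0 = 2.88×10^5 W.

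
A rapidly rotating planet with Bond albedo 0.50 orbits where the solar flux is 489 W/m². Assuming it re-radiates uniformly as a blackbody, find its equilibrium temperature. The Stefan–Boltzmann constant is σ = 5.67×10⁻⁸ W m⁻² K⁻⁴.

T ≈ 181 K

Power absorbed = (1−a)S·πR²; power emitted = 4πR²σT⁴. Equating and cancelling πR²:
T = ((1−a)S / 4σ)^(1/4) = (244 / (4 × 5.67×10⁻⁸))^(1/4) = (1.08×10^9)^(1/4).
T = 181 K.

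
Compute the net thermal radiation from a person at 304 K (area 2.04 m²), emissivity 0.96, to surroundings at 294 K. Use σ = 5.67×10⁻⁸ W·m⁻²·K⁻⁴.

Q = εσA(T⁴ − T_s⁴). T⁴ − T_s⁴ = (304)⁴ − (294)⁴ = 8.54×10^9 − 7.47×10^9 = 1.07×10^9 K⁴.
Q = 0.96 × 5.67×10⁻⁸ × 2.04 × 1.07×10^9 = 119 W.

Q ≈ 119 W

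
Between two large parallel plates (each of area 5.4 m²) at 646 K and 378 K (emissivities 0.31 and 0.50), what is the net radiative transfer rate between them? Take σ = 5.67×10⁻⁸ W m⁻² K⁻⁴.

For two large parallel gray plates, q = σ(T₁⁴ − T₂⁴) / (1/ε₁ + 1/ε₂ − 1).
1/ε₁ + 1/ε₂ − 1 = 1/0.31 + 1/0.50 − 1 = 4.226.
T₁⁴ − T₂⁴ = 1.74×10^11 − 2.04×10^10 = 1.54×10^11 K⁴.
q = 5.67×10⁻⁸ × 1.54×10^11 / 4.226 = 2060 W/m².
Q = q·A = 2060 × 5.4 = 11100 W.

Q ≈ 11100 W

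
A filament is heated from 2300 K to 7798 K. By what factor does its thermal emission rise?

ratio ≈ 132

P ∝ T⁴, so the ratio is (7798/2300)⁴ = (3.390)⁴ = 132.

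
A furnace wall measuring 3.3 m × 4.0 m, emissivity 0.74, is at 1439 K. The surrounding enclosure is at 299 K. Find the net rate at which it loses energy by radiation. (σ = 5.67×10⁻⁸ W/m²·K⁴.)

A = 3.3 × 4.0 = 13.2 m².
Q = εσA(T⁴ − T_s⁴). T⁴ − T_s⁴ = (1439)⁴ − (299)⁴ = 4.29×10^12 − 7.99×10^9 = 4.28×10^12 K⁴.
Q = 0.74 × 5.67×10⁻⁸ × 13.2 × 4.28×10^12 = 2.37×10^6 W.

Q ≈ 2.37×10^6 W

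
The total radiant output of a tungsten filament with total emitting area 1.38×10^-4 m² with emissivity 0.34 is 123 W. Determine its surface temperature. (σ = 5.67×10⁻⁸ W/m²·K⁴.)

T ≈ 2610 K

From P = εσAT⁴, T = (P / εσA)^(1/4) = (123 / (0.34 × 5.67×10⁻⁸ × 1.38×10^-4))^(1/4).
T = (4.62×10^13)^(1/4) = 2610 K.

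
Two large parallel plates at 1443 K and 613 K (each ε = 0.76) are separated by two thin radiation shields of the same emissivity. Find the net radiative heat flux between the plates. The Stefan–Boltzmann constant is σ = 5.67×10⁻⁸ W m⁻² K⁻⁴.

Each of the 3 gaps contributes resistance (2/ε − 1) = 2/0.76 − 1 = 1.632; total = 4.895.
q = σ(T₁⁴ − T₂⁴) / 4.895 = 5.67×10⁻⁸ × 4.19×10^12 / 4.895 = 48600 W/m².

q ≈ 48600 W/m²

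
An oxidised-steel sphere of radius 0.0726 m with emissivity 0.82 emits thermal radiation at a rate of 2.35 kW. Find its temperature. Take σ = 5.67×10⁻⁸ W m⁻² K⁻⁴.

T ≈ 935 K

A = 4πr² = 4π × (0.0726)² = 0.0662 m².
From P = εσAT⁴, T = (P / εσA)^(1/4) = (2350 / (0.82 × 5.67×10⁻⁸ × 0.0662))^(1/4).
T = (7.63×10^11)^(1/4) = 935 K.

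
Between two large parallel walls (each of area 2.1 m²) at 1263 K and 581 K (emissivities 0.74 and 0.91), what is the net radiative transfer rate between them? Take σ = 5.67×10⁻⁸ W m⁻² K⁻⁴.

For two large parallel gray plates, q = σ(T₁⁴ − T₂⁴) / (1/ε₁ + 1/ε₂ − 1).
1/ε₁ + 1/ε₂ − 1 = 1/0.74 + 1/0.91 − 1 = 1.450.
T₁⁴ − T₂⁴ = 2.54×10^12 − 1.14×10^11 = 2.43×10^12 K⁴.
q = 5.67×10⁻⁸ × 2.43×10^12 / 1.450 = 95000 W/m².
Q = q·A = 95000 × 2.1 = 2.00×10^5 W.

Q ≈ 2.00×10^5 W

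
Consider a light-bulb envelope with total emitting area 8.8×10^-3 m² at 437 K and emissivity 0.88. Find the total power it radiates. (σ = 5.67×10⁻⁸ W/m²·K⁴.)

P ≈ 16.0 W

Stefan–Boltzmann: P = εσAT⁴ = 0.88 × 5.67×10⁻⁸ × 8.80×10^-3 × (437)⁴ = 0.88 × 5.67×10⁻⁸ × 8.80×10^-3 × 3.65×10^10.
P = 16.0 W.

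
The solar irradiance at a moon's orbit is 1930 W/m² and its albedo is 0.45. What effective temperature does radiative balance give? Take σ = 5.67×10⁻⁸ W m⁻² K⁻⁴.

T ≈ 262 K

Power absorbed = (1−a)S·πR²; power emitted = 4πR²σT⁴. Equating and cancelling πR²:
T = ((1−a)S / 4σ)^(1/4) = (1060 / (4 × 5.67×10⁻⁸))^(1/4) = (4.68×10^9)^(1/4).
T = 262 K.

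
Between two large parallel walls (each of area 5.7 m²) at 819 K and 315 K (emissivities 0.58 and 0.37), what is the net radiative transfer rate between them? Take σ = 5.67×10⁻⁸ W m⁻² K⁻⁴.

For two large parallel gray plates, q = σ(T₁⁴ − T₂⁴) / (1/ε₁ + 1/ε₂ − 1).
1/ε₁ + 1/ε₂ − 1 = 1/0.58 + 1/0.37 − 1 = 3.427.
T₁⁴ − T₂⁴ = 4.50×10^11 − 9.85×10^9 = 4.40×10^11 K⁴.
q = 5.67×10⁻⁸ × 4.40×10^11 / 3.427 = 7280 W/m².
Q = q·A = 7280 × 5.7 = 41500 W.

Q ≈ 41500 W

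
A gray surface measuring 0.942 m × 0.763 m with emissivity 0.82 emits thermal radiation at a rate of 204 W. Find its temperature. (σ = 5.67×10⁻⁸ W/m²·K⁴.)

T ≈ 280 K

A = 0.942 × 0.763 = 0.719 m².
From P = εσAT⁴, T = (P / εσA)^(1/4) = (204 / (0.82 × 5.67×10⁻⁸ × 0.719))^(1/4).
T = (6.10×10^9)^(1/4) = 280 K.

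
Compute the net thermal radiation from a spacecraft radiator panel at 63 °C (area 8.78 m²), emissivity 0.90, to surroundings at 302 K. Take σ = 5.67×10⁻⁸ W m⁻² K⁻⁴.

Convert: 63 °C = 336 K.
Q = εσA(T⁴ − T_s⁴). T⁴ − T_s⁴ = (336)⁴ − (302)⁴ = 1.27×10^10 − 8.32×10^9 = 4.43×10^9 K⁴.
Q = 0.90 × 5.67×10⁻⁸ × 8.78 × 4.43×10^9 = 1980 W.

Q ≈ 1980 W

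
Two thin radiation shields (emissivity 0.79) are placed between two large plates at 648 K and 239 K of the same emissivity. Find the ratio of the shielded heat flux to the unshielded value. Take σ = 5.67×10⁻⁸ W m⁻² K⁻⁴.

With N identical shields there are N+1 = 3 gaps in series, each with the same radiative resistance, so the flux falls to 1/(N+1) of its unshielded value.

ratio ≈ 0.333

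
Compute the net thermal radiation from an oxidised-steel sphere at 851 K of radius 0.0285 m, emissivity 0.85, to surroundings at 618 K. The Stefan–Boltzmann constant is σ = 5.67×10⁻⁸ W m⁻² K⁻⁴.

A = 4πr² = 4π × (0.0285)² = 0.0102 m².
Q = εσA(T⁴ − T_s⁴). T⁴ − T_s⁴ = (851)⁴ − (618)⁴ = 5.24×10^11 − 1.46×10^11 = 3.79×10^11 K⁴.
Q = 0.85 × 5.67×10⁻⁸ × 0.0102 × 3.79×10^11 = 186 W.

Q ≈ 186 W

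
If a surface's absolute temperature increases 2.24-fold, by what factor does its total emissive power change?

P ∝ T⁴, so the power scales as (2.24)⁴ = 25.2.

factor ≈ 25.2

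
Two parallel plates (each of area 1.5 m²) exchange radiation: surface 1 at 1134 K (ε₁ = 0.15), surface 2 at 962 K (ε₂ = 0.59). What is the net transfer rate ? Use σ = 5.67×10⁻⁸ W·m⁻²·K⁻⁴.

Q ≈ 9210 W

For two large parallel gray plates, q = σ(T₁⁴ − T₂⁴) / (1/ε₁ + 1/ε₂ − 1).
1/ε₁ + 1/ε₂ − 1 = 1/0.15 + 1/0.59 − 1 = 7.362.
T₁⁴ − T₂⁴ = 1.65×10^12 − 8.56×10^11 = 7.97×10^11 K⁴.
q = 5.67×10⁻⁸ × 7.97×10^11 / 7.362 = 6140 W/m².
Q = q·A = 6140 × 1.5 = 9210 W.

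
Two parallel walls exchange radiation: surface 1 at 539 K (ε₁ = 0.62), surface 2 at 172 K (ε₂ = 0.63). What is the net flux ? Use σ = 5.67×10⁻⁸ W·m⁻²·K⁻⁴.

For two large parallel gray plates, q = σ(T₁⁴ − T₂⁴) / (1/ε₁ + 1/ε₂ − 1).
1/ε₁ + 1/ε₂ − 1 = 1/0.62 + 1/0.63 − 1 = 2.200.
T₁⁴ − T₂⁴ = 8.44×10^10 − 8.75×10^8 = 8.35×10^10 K⁴.
q = 5.67×10⁻⁸ × 8.35×10^10 / 2.200 = 2150 W/m².

q ≈ 2150 W/m²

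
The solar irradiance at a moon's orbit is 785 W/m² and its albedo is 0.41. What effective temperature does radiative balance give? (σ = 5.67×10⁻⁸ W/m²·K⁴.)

T ≈ 213 K

Power absorbed = (1−a)S·πR²; power emitted = 4πR²σT⁴. Equating and cancelling πR²:
T = ((1−a)S / 4σ)^(1/4) = (463 / (4 × 5.67×10⁻⁸))^(1/4) = (2.04×10^9)^(1/4).
T = 213 K.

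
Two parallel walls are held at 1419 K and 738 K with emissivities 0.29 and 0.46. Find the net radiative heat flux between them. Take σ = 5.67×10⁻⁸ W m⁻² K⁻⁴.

For two large parallel gray plates, q = σ(T₁⁴ − T₂⁴) / (1/ε₁ + 1/ε₂ − 1).
1/ε₁ + 1/ε₂ − 1 = 1/0.29 + 1/0.46 − 1 = 4.622.
T₁⁴ − T₂⁴ = 4.05×10^12 − 2.97×10^11 = 3.76×10^12 K⁴.
q = 5.67×10⁻⁸ × 3.76×10^12 / 4.622 = 46100 W/m².

q ≈ 46100 W/m²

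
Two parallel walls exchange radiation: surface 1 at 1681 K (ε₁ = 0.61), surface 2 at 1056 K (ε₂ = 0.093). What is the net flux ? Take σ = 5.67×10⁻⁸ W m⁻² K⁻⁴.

q ≈ 33600 W/m²

For two large parallel gray plates, q = σ(T₁⁴ − T₂⁴) / (1/ε₁ + 1/ε₂ − 1).
1/ε₁ + 1/ε₂ − 1 = 1/0.61 + 1/0.093 − 1 = 11.39.
T₁⁴ − T₂⁴ = 7.98×10^12 − 1.24×10^12 = 6.74×10^12 K⁴.
q = 5.67×10⁻⁸ × 6.74×10^12 / 11.39 = 33600 W/m².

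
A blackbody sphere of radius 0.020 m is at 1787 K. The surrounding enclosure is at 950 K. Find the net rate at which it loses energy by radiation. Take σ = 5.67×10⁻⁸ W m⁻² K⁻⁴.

A = 4πr² = 4π × (0.020)² = 5.03×10^-3 m².
Q = σA(T⁴ − T_s⁴). T⁴ − T_s⁴ = (1787)⁴ − (950)⁴ = 1.02×10^13 − 8.15×10^11 = 9.38×10^12 K⁴.
Q = 5.67×10⁻⁸ × 5.03×10^-3 × 9.38×10^12 = 2670 W.

Q ≈ 2670 W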